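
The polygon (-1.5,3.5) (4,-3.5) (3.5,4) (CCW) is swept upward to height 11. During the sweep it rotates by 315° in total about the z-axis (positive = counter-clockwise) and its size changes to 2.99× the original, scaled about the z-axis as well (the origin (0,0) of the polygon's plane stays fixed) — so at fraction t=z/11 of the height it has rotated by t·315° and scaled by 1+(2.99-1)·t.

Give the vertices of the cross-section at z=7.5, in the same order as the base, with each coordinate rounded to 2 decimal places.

Cross-section at z=7.5: (7.61,-4.76) (-12.45,1.40) (-1.40,-12.45)

t = z/height = 7.5/11 = 0.681818
s = 1 + (scale-1)·z/height = 1 + (2.99-1)·7.5/11 = 2.356818
θ = twist·z/height = 315°·7.5/11 = 214.7727° = 3.748491 rad
cos θ = -0.821421, sin θ = -0.570323 (intermediates below are computed at full precision and shown rounded to 5 d.p.)
v1: (-1.5,3.5) → rotate → (3.22826,-2.01949) → ×s → (7.60842,-4.75957) → (7.61,-4.76)
v2: (4,-3.5) → rotate → (-5.28181,0.59368) → ×s → (-12.44827,1.39920) → (-12.45,1.40)
v3: (3.5,4) → rotate → (-0.59368,-5.28181) → ×s → (-1.39920,-12.44827) → (-1.40,-12.45)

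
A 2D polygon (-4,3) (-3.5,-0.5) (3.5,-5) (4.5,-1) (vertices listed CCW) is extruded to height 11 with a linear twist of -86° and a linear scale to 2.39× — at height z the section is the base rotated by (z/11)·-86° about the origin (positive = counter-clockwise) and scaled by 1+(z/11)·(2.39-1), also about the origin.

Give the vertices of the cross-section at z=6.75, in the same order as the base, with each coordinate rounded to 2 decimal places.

t = z/height = 6.75/11 = 0.613636
s = 1 + (scale-1)·z/height = 1 + (2.39-1)·6.75/11 = 1.852955
θ = twist·z/height = -86°·6.75/11 = -52.7727° = -0.921058 rad
cos θ = 0.604978, sin θ = -0.796242 (intermediates below are computed at full precision and shown rounded to 5 d.p.)
v1: (-4,3) → rotate → (-0.03119,4.99990) → ×s → (-0.05779,9.26459) → (-0.06,9.26)
v2: (-3.5,-0.5) → rotate → (-2.51554,2.48436) → ×s → (-4.66119,4.60340) → (-4.66,4.60)
v3: (3.5,-5) → rotate → (-1.86379,-5.81174) → ×s → (-3.45351,-10.76889) → (-3.45,-10.77)
v4: (4.5,-1) → rotate → (1.92616,-4.18807) → ×s → (3.56909,-7.76030) → (3.57,-7.76)

Cross-section at z=6.75: (-0.06,9.26) (-4.66,4.60) (-3.45,-10.77) (3.57,-7.76)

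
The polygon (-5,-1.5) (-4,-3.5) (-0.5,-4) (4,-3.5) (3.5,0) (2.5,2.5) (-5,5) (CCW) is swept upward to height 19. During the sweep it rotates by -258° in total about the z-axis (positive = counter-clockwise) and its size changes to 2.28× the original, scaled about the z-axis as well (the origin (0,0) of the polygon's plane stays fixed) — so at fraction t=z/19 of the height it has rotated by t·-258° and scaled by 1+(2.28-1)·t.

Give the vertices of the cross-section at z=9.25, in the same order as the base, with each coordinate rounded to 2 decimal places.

t = z/height = 9.25/19 = 0.486842
s = 1 + (scale-1)·z/height = 1 + (2.28-1)·9.25/19 = 1.623158
θ = twist·z/height = -258°·9.25/19 = -125.6053° = -2.192225 rad
cos θ = -0.582198, sin θ = -0.813047 (intermediates below are computed at full precision and shown rounded to 5 d.p.)
v1: (-5,-1.5) → rotate → (1.69142,4.93853) → ×s → (2.74544,8.01602) → (2.75,8.02)
v2: (-4,-3.5) → rotate → (-0.51687,5.28988) → ×s → (-0.83897,8.58631) → (-0.84,8.59)
v3: (-0.5,-4) → rotate → (-2.96109,2.73531) → ×s → (-4.80632,4.43985) → (-4.81,4.44)
v4: (4,-3.5) → rotate → (-5.17446,-1.21450) → ×s → (-8.39896,-1.97132) → (-8.40,-1.97)
v5: (3.5,0) → rotate → (-2.03769,-2.84567) → ×s → (-3.30750,-4.61896) → (-3.31,-4.62)
v6: (2.5,2.5) → rotate → (0.57712,-3.48811) → ×s → (0.93676,-5.66176) → (0.94,-5.66)
v7: (-5,5) → rotate → (6.97622,1.15425) → ×s → (11.32351,1.87353) → (11.32,1.87)

Cross-section at z=9.25: (2.75,8.02) (-0.84,8.59) (-4.81,4.44) (-8.40,-1.97) (-3.31,-4.62) (0.94,-5.66) (11.32,1.87)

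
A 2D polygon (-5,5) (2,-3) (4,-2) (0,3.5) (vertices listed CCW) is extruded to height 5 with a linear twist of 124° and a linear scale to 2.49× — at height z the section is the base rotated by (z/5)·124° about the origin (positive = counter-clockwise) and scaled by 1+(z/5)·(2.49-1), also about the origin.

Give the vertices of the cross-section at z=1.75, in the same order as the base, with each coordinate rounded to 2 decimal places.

Cross-section at z=1.75: (-10.75,0.30) (5.35,-1.23) (6.51,1.97) (-3.66,3.87)

t = z/height = 1.75/5 = 0.35
s = 1 + (scale-1)·z/height = 1 + (2.49-1)·1.75/5 = 1.521500
θ = twist·z/height = 124°·1.75/5 = 43.4000° = 0.757473 rad
cos θ = 0.726575, sin θ = 0.687088 (intermediates below are computed at full precision and shown rounded to 5 d.p.)
v1: (-5,5) → rotate → (-7.06831,0.19744) → ×s → (-10.75444,0.30040) → (-10.75,0.30)
v2: (2,-3) → rotate → (3.51441,-0.80555) → ×s → (5.34718,-1.22564) → (5.35,-1.23)
v3: (4,-2) → rotate → (4.28047,1.29520) → ×s → (6.51274,1.97065) → (6.51,1.97)
v4: (0,3.5) → rotate → (-2.40481,2.54301) → ×s → (-3.65891,3.86919) → (-3.66,3.87)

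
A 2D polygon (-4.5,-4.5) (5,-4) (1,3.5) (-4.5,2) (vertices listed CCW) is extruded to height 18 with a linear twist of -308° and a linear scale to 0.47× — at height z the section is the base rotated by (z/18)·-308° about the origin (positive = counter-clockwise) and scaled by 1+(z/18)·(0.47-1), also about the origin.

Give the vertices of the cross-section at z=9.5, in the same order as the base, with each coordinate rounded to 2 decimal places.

t = z/height = 9.5/18 = 0.527778
s = 1 + (scale-1)·z/height = 1 + (0.47-1)·9.5/18 = 0.720278
θ = twist·z/height = -308°·9.5/18 = -162.5556° = -2.837130 rad
cos θ = -0.954008, sin θ = -0.299781 (intermediates below are computed at full precision and shown rounded to 5 d.p.)
v1: (-4.5,-4.5) → rotate → (2.94402,5.64205) → ×s → (2.12051,4.06384) → (2.12,4.06)
v2: (5,-4) → rotate → (-5.96916,2.31713) → ×s → (-4.29946,1.66898) → (-4.30,1.67)
v3: (1,3.5) → rotate → (0.09523,-3.63881) → ×s → (0.06859,-2.62095) → (0.07,-2.62)
v4: (-4.5,2) → rotate → (4.89260,-0.55900) → ×s → (3.52403,-0.40264) → (3.52,-0.40)

Cross-section at z=9.5: (2.12,4.06) (-4.30,1.67) (0.07,-2.62) (3.52,-0.40)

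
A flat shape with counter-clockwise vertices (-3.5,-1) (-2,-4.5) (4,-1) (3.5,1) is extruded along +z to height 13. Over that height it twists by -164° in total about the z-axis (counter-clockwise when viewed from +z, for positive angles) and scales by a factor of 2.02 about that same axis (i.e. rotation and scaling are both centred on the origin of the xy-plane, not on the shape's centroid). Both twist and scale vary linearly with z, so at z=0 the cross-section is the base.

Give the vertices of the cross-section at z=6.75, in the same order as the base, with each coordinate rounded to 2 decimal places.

Cross-section at z=6.75: (-1.98,5.21) (-7.12,2.47) (-1.01,-6.23) (1.98,-5.21)

t = z/height = 6.75/13 = 0.519231
s = 1 + (scale-1)·z/height = 1 + (2.02-1)·6.75/13 = 1.529615
θ = twist·z/height = -164°·6.75/13 = -85.1538° = -1.486215 rad
cos θ = 0.084481, sin θ = -0.996425 (intermediates below are computed at full precision and shown rounded to 5 d.p.)
v1: (-3.5,-1) → rotate → (-1.29211,3.40301) → ×s → (-1.97643,5.20529) → (-1.98,5.21)
v2: (-2,-4.5) → rotate → (-4.65287,1.61269) → ×s → (-7.11711,2.46679) → (-7.12,2.47)
v3: (4,-1) → rotate → (-0.65850,-4.07018) → ×s → (-1.00726,-6.22581) → (-1.01,-6.23)
v4: (3.5,1) → rotate → (1.29211,-3.40301) → ×s → (1.97643,-5.20529) → (1.98,-5.21)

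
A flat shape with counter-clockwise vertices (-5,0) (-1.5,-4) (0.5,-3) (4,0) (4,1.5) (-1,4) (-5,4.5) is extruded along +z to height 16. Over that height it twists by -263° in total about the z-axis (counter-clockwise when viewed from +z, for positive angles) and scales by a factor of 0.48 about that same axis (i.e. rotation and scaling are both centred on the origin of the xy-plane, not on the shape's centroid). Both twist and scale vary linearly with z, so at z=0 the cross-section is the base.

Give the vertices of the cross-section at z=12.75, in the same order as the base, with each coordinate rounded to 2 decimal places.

Cross-section at z=12.75: (2.55,-1.45) (1.92,1.60) (0.61,1.67) (-2.04,1.16) (-2.47,0.39) (-0.65,-2.33) (1.25,-3.74)

t = z/height = 12.75/16 = 0.796875
s = 1 + (scale-1)·z/height = 1 + (0.48-1)·12.75/16 = 0.585625
θ = twist·z/height = -263°·12.75/16 = -209.5781° = -3.657828 rad
cos θ = -0.869683, sin θ = 0.493610 (intermediates below are computed at full precision and shown rounded to 5 d.p.)
v1: (-5,0) → rotate → (4.34842,-2.46805) → ×s → (2.54654,-1.44535) → (2.55,-1.45)
v2: (-1.5,-4) → rotate → (3.27896,2.73832) → ×s → (1.92024,1.60363) → (1.92,1.60)
v3: (0.5,-3) → rotate → (1.04599,2.85586) → ×s → (0.61256,1.67246) → (0.61,1.67)
v4: (4,0) → rotate → (-3.47873,1.97444) → ×s → (-2.03723,1.15628) → (-2.04,1.16)
v5: (4,1.5) → rotate → (-4.21915,0.66991) → ×s → (-2.47084,0.39232) → (-2.47,0.39)
v6: (-1,4) → rotate → (-1.10476,-3.97234) → ×s → (-0.64697,-2.32630) → (-0.65,-2.33)
v7: (-5,4.5) → rotate → (2.12717,-6.38162) → ×s → (1.24573,-3.73724) → (1.25,-3.74)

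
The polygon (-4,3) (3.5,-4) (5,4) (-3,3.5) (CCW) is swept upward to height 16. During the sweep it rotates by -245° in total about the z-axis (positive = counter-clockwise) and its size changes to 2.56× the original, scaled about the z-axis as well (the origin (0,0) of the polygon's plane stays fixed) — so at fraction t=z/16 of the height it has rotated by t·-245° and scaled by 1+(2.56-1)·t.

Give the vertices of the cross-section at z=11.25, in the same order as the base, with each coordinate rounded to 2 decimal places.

Cross-section at z=11.25: (9.16,-5.10) (-8.40,7.32) (-9.26,-9.72) (7.22,-6.43)

t = z/height = 11.25/16 = 0.703125
s = 1 + (scale-1)·z/height = 1 + (2.56-1)·11.25/16 = 2.096875
θ = twist·z/height = -245°·11.25/16 = -172.2656° = -3.006602 rad
cos θ = -0.990903, sin θ = -0.134581 (intermediates below are computed at full precision and shown rounded to 5 d.p.)
v1: (-4,3) → rotate → (4.36735,-2.43439) → ×s → (9.15779,-5.10460) → (9.16,-5.10)
v2: (3.5,-4) → rotate → (-4.00648,3.49258) → ×s → (-8.40109,7.32350) → (-8.40,7.32)
v3: (5,4) → rotate → (-4.41619,-4.63651) → ×s → (-9.26020,-9.72219) → (-9.26,-9.72)
v4: (-3,3.5) → rotate → (3.44374,-3.06442) → ×s → (7.22109,-6.42570) → (7.22,-6.43)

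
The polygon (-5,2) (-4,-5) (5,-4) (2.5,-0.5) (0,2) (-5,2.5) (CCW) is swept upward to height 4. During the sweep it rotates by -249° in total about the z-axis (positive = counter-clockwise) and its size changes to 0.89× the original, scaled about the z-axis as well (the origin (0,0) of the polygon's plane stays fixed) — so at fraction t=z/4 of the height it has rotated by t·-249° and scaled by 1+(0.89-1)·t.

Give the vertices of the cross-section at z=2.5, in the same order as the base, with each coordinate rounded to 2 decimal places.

t = z/height = 2.5/4 = 0.625
s = 1 + (scale-1)·z/height = 1 + (0.89-1)·2.5/4 = 0.931250
θ = twist·z/height = -249°·2.5/4 = -155.6250° = -2.716169 rad
cos θ = -0.910864, sin θ = -0.412707 (intermediates below are computed at full precision and shown rounded to 5 d.p.)
v1: (-5,2) → rotate → (5.37973,0.24181) → ×s → (5.00988,0.22518) → (5.01,0.23)
v2: (-4,-5) → rotate → (1.57992,6.20515) → ×s → (1.47130,5.77854) → (1.47,5.78)
v3: (5,-4) → rotate → (-6.20515,1.57992) → ×s → (-5.77854,1.47130) → (-5.78,1.47)
v4: (2.5,-0.5) → rotate → (-2.48351,-0.57634) → ×s → (-2.31277,-0.53671) → (-2.31,-0.54)
v5: (0,2) → rotate → (0.82541,-1.82173) → ×s → (0.76867,-1.69648) → (0.77,-1.70)
v6: (-5,2.5) → rotate → (5.58609,-0.21362) → ×s → (5.20204,-0.19894) → (5.20,-0.20)

Cross-section at z=2.5: (5.01,0.23) (1.47,5.78) (-5.78,1.47) (-2.31,-0.54) (0.77,-1.70) (5.20,-0.20)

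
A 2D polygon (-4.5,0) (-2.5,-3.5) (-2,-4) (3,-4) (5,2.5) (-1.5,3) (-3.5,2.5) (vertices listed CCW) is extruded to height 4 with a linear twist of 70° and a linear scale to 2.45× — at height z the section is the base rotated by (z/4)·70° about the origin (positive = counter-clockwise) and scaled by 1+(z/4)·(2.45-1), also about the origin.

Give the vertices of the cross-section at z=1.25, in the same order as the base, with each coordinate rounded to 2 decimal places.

t = z/height = 1.25/4 = 0.3125
s = 1 + (scale-1)·z/height = 1 + (2.45-1)·1.25/4 = 1.453125
θ = twist·z/height = 70°·1.25/4 = 21.8750° = 0.381791 rad
cos θ = 0.927999, sin θ = 0.372583 (intermediates below are computed at full precision and shown rounded to 5 d.p.)
v1: (-4.5,0) → rotate → (-4.17600,-1.67662) → ×s → (-6.06824,-2.43634) → (-6.07,-2.44)
v2: (-2.5,-3.5) → rotate → (-1.01596,-4.17945) → ×s → (-1.47631,-6.07327) → (-1.48,-6.07)
v3: (-2,-4) → rotate → (-0.36567,-4.45716) → ×s → (-0.53136,-6.47681) → (-0.53,-6.48)
v4: (3,-4) → rotate → (4.27433,-2.59425) → ×s → (6.21113,-3.76977) → (6.21,-3.77)
v5: (5,2.5) → rotate → (3.70854,4.18291) → ×s → (5.38897,6.07829) → (5.39,6.08)
v6: (-1.5,3) → rotate → (-2.50975,2.22512) → ×s → (-3.64698,3.23338) → (-3.65,3.23)
v7: (-3.5,2.5) → rotate → (-4.17945,1.01596) → ×s → (-6.07327,1.47631) → (-6.07,1.48)

Cross-section at z=1.25: (-6.07,-2.44) (-1.48,-6.07) (-0.53,-6.48) (6.21,-3.77) (5.39,6.08) (-3.65,3.23) (-6.07,1.48)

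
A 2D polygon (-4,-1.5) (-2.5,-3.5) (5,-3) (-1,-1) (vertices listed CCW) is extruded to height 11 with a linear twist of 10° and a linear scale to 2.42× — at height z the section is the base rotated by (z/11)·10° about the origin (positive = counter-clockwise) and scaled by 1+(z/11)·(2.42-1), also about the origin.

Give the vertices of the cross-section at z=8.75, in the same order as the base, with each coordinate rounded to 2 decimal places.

Cross-section at z=8.75: (-7.99,-4.34) (-4.24,-8.12) (11.43,-4.85) (-1.81,-2.40)

t = z/height = 8.75/11 = 0.795455
s = 1 + (scale-1)·z/height = 1 + (2.42-1)·8.75/11 = 2.129545
θ = twist·z/height = 10°·8.75/11 = 7.9545° = 0.138833 rad
cos θ = 0.990378, sin θ = 0.138387 (intermediates below are computed at full precision and shown rounded to 5 d.p.)
v1: (-4,-1.5) → rotate → (-3.75393,-2.03912) → ×s → (-7.99417,-4.34239) → (-7.99,-4.34)
v2: (-2.5,-3.5) → rotate → (-1.99159,-3.81229) → ×s → (-4.24118,-8.11845) → (-4.24,-8.12)
v3: (5,-3) → rotate → (5.36705,-2.27920) → ×s → (11.42938,-4.85365) → (11.43,-4.85)
v4: (-1,-1) → rotate → (-0.85199,-1.12877) → ×s → (-1.81435,-2.40376) → (-1.81,-2.40)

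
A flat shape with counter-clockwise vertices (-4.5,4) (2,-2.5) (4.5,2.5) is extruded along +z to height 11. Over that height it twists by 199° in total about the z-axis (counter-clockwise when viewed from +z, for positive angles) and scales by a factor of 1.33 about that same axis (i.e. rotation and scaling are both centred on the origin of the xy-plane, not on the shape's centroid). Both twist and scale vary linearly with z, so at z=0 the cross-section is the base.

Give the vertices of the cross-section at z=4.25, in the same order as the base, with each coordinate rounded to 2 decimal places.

Cross-section at z=4.25: (-5.54,-3.92) (3.26,1.56) (-1.59,5.58)

t = z/height = 4.25/11 = 0.386364
s = 1 + (scale-1)·z/height = 1 + (1.33-1)·4.25/11 = 1.127500
θ = twist·z/height = 199°·4.25/11 = 76.8864° = 1.341920 rad
cos θ = 0.226883, sin θ = 0.973922 (intermediates below are computed at full precision and shown rounded to 5 d.p.)
v1: (-4.5,4) → rotate → (-4.91666,-3.47512) → ×s → (-5.54354,-3.91819) → (-5.54,-3.92)
v2: (2,-2.5) → rotate → (2.88857,1.38064) → ×s → (3.25686,1.55667) → (3.26,1.56)
v3: (4.5,2.5) → rotate → (-1.41383,4.94986) → ×s → (-1.59409,5.58096) → (-1.59,5.58)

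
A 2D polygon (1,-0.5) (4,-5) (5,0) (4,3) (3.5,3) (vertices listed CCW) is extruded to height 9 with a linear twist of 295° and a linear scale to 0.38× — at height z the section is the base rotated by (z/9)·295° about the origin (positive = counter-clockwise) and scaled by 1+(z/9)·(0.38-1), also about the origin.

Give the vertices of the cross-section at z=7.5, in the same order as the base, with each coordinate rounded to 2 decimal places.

Cross-section at z=7.5: (-0.42,-0.34) (-3.00,-0.77) (-0.99,-2.20) (0.53,-2.36) (0.63,-2.14)

t = z/height = 7.5/9 = 0.833333
s = 1 + (scale-1)·z/height = 1 + (0.38-1)·7.5/9 = 0.483333
θ = twist·z/height = 295°·7.5/9 = 245.8333° = 4.290601 rad
cos θ = -0.409392, sin θ = -0.912358 (intermediates below are computed at full precision and shown rounded to 5 d.p.)
v1: (1,-0.5) → rotate → (-0.86557,-0.70766) → ×s → (-0.41836,-0.34204) → (-0.42,-0.34)
v2: (4,-5) → rotate → (-6.19936,-1.60247) → ×s → (-2.99636,-0.77453) → (-3.00,-0.77)
v3: (5,0) → rotate → (-2.04696,-4.56179) → ×s → (-0.98936,-2.20487) → (-0.99,-2.20)
v4: (4,3) → rotate → (1.09951,-4.87761) → ×s → (0.53143,-2.35751) → (0.53,-2.36)
v5: (3.5,3) → rotate → (1.30420,-4.42143) → ×s → (0.63036,-2.13703) → (0.63,-2.14)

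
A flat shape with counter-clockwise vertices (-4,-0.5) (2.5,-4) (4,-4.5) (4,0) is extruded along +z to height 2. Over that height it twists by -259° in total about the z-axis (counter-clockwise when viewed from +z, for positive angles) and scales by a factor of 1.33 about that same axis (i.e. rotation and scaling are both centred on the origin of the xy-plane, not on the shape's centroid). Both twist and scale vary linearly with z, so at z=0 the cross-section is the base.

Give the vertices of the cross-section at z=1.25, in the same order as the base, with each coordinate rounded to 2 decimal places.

Cross-section at z=1.25: (4.40,2.07) (-4.37,3.65) (-6.27,3.66) (-4.59,-1.50)

t = z/height = 1.25/2 = 0.625
s = 1 + (scale-1)·z/height = 1 + (1.33-1)·1.25/2 = 1.206250
θ = twist·z/height = -259°·1.25/2 = -161.8750° = -2.825252 rad
cos θ = -0.950380, sin θ = -0.311091 (intermediates below are computed at full precision and shown rounded to 5 d.p.)
v1: (-4,-0.5) → rotate → (3.64597,1.71955) → ×s → (4.39796,2.07421) → (4.40,2.07)
v2: (2.5,-4) → rotate → (-3.62031,3.02379) → ×s → (-4.36700,3.64745) → (-4.37,3.65)
v3: (4,-4.5) → rotate → (-5.20143,3.03235) → ×s → (-6.27423,3.65777) → (-6.27,3.66)
v4: (4,0) → rotate → (-3.80152,-1.24436) → ×s → (-4.58558,-1.50101) → (-4.59,-1.50)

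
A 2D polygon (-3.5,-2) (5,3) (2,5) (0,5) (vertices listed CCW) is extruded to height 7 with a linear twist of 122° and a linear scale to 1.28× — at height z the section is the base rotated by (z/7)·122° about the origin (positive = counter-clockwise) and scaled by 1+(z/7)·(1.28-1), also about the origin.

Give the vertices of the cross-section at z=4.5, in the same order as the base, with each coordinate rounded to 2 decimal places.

Cross-section at z=4.5: (1.48,-4.52) (-2.28,6.49) (-5.31,3.50) (-5.78,1.18)

t = z/height = 4.5/7 = 0.642857
s = 1 + (scale-1)·z/height = 1 + (1.28-1)·4.5/7 = 1.180000
θ = twist·z/height = 122°·4.5/7 = 78.4286° = 1.368837 rad
cos θ = 0.200589, sin θ = 0.979675 (intermediates below are computed at full precision and shown rounded to 5 d.p.)
v1: (-3.5,-2) → rotate → (1.25729,-3.83004) → ×s → (1.48360,-4.51945) → (1.48,-4.52)
v2: (5,3) → rotate → (-1.93608,5.50015) → ×s → (-2.28457,6.49017) → (-2.28,6.49)
v3: (2,5) → rotate → (-4.49720,2.96230) → ×s → (-5.30669,3.49551) → (-5.31,3.50)
v4: (0,5) → rotate → (-4.89838,1.00295) → ×s → (-5.78008,1.18348) → (-5.78,1.18)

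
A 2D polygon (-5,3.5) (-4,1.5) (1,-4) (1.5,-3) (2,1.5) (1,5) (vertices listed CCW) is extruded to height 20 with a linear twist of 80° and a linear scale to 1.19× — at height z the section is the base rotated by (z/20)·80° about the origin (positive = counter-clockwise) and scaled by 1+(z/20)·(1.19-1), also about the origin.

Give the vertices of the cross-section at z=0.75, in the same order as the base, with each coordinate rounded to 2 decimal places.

Cross-section at z=0.75: (-5.21,3.26) (-4.10,1.30) (1.22,-3.97) (1.67,-2.94) (1.93,1.61) (0.74,5.08)

t = z/height = 0.75/20 = 0.0375
s = 1 + (scale-1)·z/height = 1 + (1.19-1)·0.75/20 = 1.007125
θ = twist·z/height = 80°·0.75/20 = 3.0000° = 0.052360 rad
cos θ = 0.998630, sin θ = 0.052336 (intermediates below are computed at full precision and shown rounded to 5 d.p.)
v1: (-5,3.5) → rotate → (-5.17632,3.23352) → ×s → (-5.21320,3.25656) → (-5.21,3.26)
v2: (-4,1.5) → rotate → (-4.07302,1.28860) → ×s → (-4.10204,1.29778) → (-4.10,1.30)
v3: (1,-4) → rotate → (1.20797,-3.94218) → ×s → (1.21658,-3.97027) → (1.22,-3.97)
v4: (1.5,-3) → rotate → (1.65495,-2.91738) → ×s → (1.66674,-2.93817) → (1.67,-2.94)
v5: (2,1.5) → rotate → (1.91876,1.60262) → ×s → (1.93243,1.61403) → (1.93,1.61)
v6: (1,5) → rotate → (0.73695,5.04548) → ×s → (0.74220,5.08143) → (0.74,5.08)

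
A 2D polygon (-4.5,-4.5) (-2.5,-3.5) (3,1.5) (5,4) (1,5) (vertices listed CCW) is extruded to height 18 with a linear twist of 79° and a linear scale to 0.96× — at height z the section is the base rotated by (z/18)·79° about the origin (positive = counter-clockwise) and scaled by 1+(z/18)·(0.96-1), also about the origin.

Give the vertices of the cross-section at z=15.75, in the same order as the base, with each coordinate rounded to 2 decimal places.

t = z/height = 15.75/18 = 0.875
s = 1 + (scale-1)·z/height = 1 + (0.96-1)·15.75/18 = 0.965000
θ = twist·z/height = 79°·15.75/18 = 69.1250° = 1.206459 rad
cos θ = 0.356330, sin θ = 0.934360 (intermediates below are computed at full precision and shown rounded to 5 d.p.)
v1: (-4.5,-4.5) → rotate → (2.60113,-5.80811) → ×s → (2.51009,-5.60482) → (2.51,-5.60)
v2: (-2.5,-3.5) → rotate → (2.37943,-3.58306) → ×s → (2.29615,-3.45765) → (2.30,-3.46)
v3: (3,1.5) → rotate → (-0.33255,3.33758) → ×s → (-0.32091,3.22076) → (-0.32,3.22)
v4: (5,4) → rotate → (-1.95579,6.09712) → ×s → (-1.88734,5.88372) → (-1.89,5.88)
v5: (1,5) → rotate → (-4.31547,2.71601) → ×s → (-4.16443,2.62095) → (-4.16,2.62)

Cross-section at z=15.75: (2.51,-5.60) (2.30,-3.46) (-0.32,3.22) (-1.89,5.88) (-4.16,2.62)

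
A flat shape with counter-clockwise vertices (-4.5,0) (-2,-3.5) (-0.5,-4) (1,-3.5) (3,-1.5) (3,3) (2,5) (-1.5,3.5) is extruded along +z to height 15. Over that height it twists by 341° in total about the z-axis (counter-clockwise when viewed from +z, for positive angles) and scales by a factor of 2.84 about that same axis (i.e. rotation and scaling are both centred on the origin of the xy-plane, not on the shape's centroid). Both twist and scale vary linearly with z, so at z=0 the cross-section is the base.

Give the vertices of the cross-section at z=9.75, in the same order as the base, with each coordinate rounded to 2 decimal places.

Cross-section at z=9.75: (7.38,6.57) (-1.83,8.66) (-5.02,7.29) (-6.75,4.28) (-7.11,-1.92) (-0.54,-9.30) (4.02,-11.12) (7.57,-3.55)

t = z/height = 9.75/15 = 0.65
s = 1 + (scale-1)·z/height = 1 + (2.84-1)·9.75/15 = 2.196000
θ = twist·z/height = 341°·9.75/15 = 221.6500° = 3.868522 rad
cos θ = -0.747218, sin θ = -0.664579 (intermediates below are computed at full precision and shown rounded to 5 d.p.)
v1: (-4.5,0) → rotate → (3.36248,2.99060) → ×s → (7.38401,6.56737) → (7.38,6.57)
v2: (-2,-3.5) → rotate → (-0.83159,3.94442) → ×s → (-1.82617,8.66195) → (-1.83,8.66)
v3: (-0.5,-4) → rotate → (-2.28470,3.32116) → ×s → (-5.01721,7.29327) → (-5.02,7.29)
v4: (1,-3.5) → rotate → (-3.07324,1.95069) → ×s → (-6.74884,4.28371) → (-6.75,4.28)
v5: (3,-1.5) → rotate → (-3.23852,-0.87291) → ×s → (-7.11180,-1.91691) → (-7.11,-1.92)
v6: (3,3) → rotate → (-0.24792,-4.23539) → ×s → (-0.54443,-9.30092) → (-0.54,-9.30)
v7: (2,5) → rotate → (1.82846,-5.06525) → ×s → (4.01529,-11.12329) → (4.02,-11.12)
v8: (-1.5,3.5) → rotate → (3.44685,-1.61840) → ×s → (7.56929,-3.55400) → (7.57,-3.55)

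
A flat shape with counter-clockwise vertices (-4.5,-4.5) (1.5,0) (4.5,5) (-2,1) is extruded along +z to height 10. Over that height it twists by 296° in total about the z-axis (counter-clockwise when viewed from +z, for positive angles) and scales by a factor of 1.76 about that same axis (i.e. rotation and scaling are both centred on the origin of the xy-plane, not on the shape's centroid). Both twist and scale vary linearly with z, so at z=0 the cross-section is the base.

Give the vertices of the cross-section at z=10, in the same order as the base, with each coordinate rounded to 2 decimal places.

Cross-section at z=10: (-10.59,3.65) (1.16,-2.37) (11.38,-3.26) (0.04,3.94)

t = z/height = 10/10 = 1
s = 1 + (scale-1)·z/height = 1 + (1.76-1)·10/10 = 1.760000
θ = twist·z/height = 296°·10/10 = 296.0000° = 5.166175 rad
cos θ = 0.438371, sin θ = -0.898794 (intermediates below are computed at full precision and shown rounded to 5 d.p.)
v1: (-4.5,-4.5) → rotate → (-6.01724,2.07190) → ×s → (-10.59035,3.64655) → (-10.59,3.65)
v2: (1.5,0) → rotate → (0.65756,-1.34819) → ×s → (1.15730,-2.37282) → (1.16,-2.37)
v3: (4.5,5) → rotate → (6.46664,-1.85272) → ×s → (11.38129,-3.26078) → (11.38,-3.26)
v4: (-2,1) → rotate → (0.02205,2.23596) → ×s → (0.03881,3.93529) → (0.04,3.94)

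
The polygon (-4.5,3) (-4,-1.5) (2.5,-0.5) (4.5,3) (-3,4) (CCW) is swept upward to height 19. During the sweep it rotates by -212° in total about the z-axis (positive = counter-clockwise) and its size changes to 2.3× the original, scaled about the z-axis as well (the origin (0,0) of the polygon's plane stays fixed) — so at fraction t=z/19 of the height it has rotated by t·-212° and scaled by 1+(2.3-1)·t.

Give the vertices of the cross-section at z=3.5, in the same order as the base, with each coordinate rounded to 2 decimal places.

t = z/height = 3.5/19 = 0.184211
s = 1 + (scale-1)·z/height = 1 + (2.3-1)·3.5/19 = 1.239474
θ = twist·z/height = -212°·3.5/19 = -39.0526° = -0.681597 rad
cos θ = 0.776568, sin θ = -0.630034 (intermediates below are computed at full precision and shown rounded to 5 d.p.)
v1: (-4.5,3) → rotate → (-1.60445,5.16486) → ×s → (-1.98868,6.40170) → (-1.99,6.40)
v2: (-4,-1.5) → rotate → (-4.05132,1.35528) → ×s → (-5.02151,1.67984) → (-5.02,1.68)
v3: (2.5,-0.5) → rotate → (1.62640,-1.96337) → ×s → (2.01588,-2.43354) → (2.02,-2.43)
v4: (4.5,3) → rotate → (5.38466,-0.50545) → ×s → (6.67414,-0.62649) → (6.67,-0.63)
v5: (-3,4) → rotate → (0.19043,4.99637) → ×s → (0.23604,6.19287) → (0.24,6.19)

Cross-section at z=3.5: (-1.99,6.40) (-5.02,1.68) (2.02,-2.43) (6.67,-0.63) (0.24,6.19)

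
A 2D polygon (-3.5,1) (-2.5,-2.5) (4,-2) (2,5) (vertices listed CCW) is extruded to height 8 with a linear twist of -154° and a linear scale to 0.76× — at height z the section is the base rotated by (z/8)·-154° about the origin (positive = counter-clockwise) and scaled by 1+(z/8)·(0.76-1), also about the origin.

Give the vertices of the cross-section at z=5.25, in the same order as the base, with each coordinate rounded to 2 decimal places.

Cross-section at z=5.25: (1.39,2.73) (-1.66,2.47) (-2.30,-2.98) (3.81,-2.46)

t = z/height = 5.25/8 = 0.65625
s = 1 + (scale-1)·z/height = 1 + (0.76-1)·5.25/8 = 0.842500
θ = twist·z/height = -154°·5.25/8 = -101.0625° = -1.763873 rad
cos θ = -0.191880, sin θ = -0.981418 (intermediates below are computed at full precision and shown rounded to 5 d.p.)
v1: (-3.5,1) → rotate → (1.65300,3.24308) → ×s → (1.39265,2.73230) → (1.39,2.73)
v2: (-2.5,-2.5) → rotate → (-1.97385,2.93325) → ×s → (-1.66297,2.47126) → (-1.66,2.47)
v3: (4,-2) → rotate → (-2.73036,-3.54191) → ×s → (-2.30032,-2.98406) → (-2.30,-2.98)
v4: (2,5) → rotate → (4.52333,-2.92224) → ×s → (3.81091,-2.46198) → (3.81,-2.46)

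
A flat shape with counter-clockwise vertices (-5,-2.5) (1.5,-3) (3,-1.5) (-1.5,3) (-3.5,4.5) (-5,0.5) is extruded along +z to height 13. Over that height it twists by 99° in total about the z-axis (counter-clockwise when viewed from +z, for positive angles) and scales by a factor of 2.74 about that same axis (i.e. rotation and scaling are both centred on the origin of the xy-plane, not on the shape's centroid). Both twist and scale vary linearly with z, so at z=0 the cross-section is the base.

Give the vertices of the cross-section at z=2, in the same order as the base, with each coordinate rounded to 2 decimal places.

t = z/height = 2/13 = 0.153846
s = 1 + (scale-1)·z/height = 1 + (2.74-1)·2/13 = 1.267692
θ = twist·z/height = 99°·2/13 = 15.2308° = 0.265827 rad
cos θ = 0.964876, sin θ = 0.262707 (intermediates below are computed at full precision and shown rounded to 5 d.p.)
v1: (-5,-2.5) → rotate → (-4.16761,-3.72573) → ×s → (-5.28325,-4.72307) → (-5.28,-4.72)
v2: (1.5,-3) → rotate → (2.23544,-2.50057) → ×s → (2.83384,-3.16995) → (2.83,-3.17)
v3: (3,-1.5) → rotate → (3.28869,-0.65919) → ×s → (4.16904,-0.83565) → (4.17,-0.84)
v4: (-1.5,3) → rotate → (-2.23544,2.50057) → ×s → (-2.83384,3.16995) → (-2.83,3.17)
v5: (-3.5,4.5) → rotate → (-4.55925,3.42246) → ×s → (-5.77972,4.33863) → (-5.78,4.34)
v6: (-5,0.5) → rotate → (-4.95573,-0.83110) → ×s → (-6.28234,-1.05358) → (-6.28,-1.05)

Cross-section at z=2: (-5.28,-4.72) (2.83,-3.17) (4.17,-0.84) (-2.83,3.17) (-5.78,4.34) (-6.28,-1.05)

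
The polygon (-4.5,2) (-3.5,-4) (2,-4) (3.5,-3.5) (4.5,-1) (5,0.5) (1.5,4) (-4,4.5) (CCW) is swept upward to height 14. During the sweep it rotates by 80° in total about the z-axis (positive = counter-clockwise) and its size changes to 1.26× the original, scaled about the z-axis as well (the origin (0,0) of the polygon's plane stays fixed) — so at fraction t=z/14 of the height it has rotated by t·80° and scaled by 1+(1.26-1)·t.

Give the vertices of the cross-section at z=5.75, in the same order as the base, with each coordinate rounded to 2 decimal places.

Cross-section at z=5.75: (-5.38,-0.84) (-0.85,-5.82) (4.26,-2.52) (5.36,-1.15) (4.78,1.77) (4.35,3.47) (-1.01,4.62) (-6.42,1.78)

t = z/height = 5.75/14 = 0.410714
s = 1 + (scale-1)·z/height = 1 + (1.26-1)·5.75/14 = 1.106786
θ = twist·z/height = 80°·5.75/14 = 32.8571° = 0.573465 rad
cos θ = 0.840026, sin θ = 0.542546 (intermediates below are computed at full precision and shown rounded to 5 d.p.)
v1: (-4.5,2) → rotate → (-4.86521,-0.76141) → ×s → (-5.38474,-0.84271) → (-5.38,-0.84)
v2: (-3.5,-4) → rotate → (-0.76991,-5.25902) → ×s → (-0.85212,-5.82060) → (-0.85,-5.82)
v3: (2,-4) → rotate → (3.85024,-2.27501) → ×s → (4.26139,-2.51795) → (4.26,-2.52)
v4: (3.5,-3.5) → rotate → (4.83900,-1.04118) → ×s → (5.35574,-1.15236) → (5.36,-1.15)
v5: (4.5,-1) → rotate → (4.32266,1.60143) → ×s → (4.78426,1.77244) → (4.78,1.77)
v6: (5,0.5) → rotate → (3.92886,3.13274) → ×s → (4.34840,3.46728) → (4.35,3.47)
v7: (1.5,4) → rotate → (-0.91015,4.17392) → ×s → (-1.00734,4.61964) → (-1.01,4.62)
v8: (-4,4.5) → rotate → (-5.80156,1.60993) → ×s → (-6.42109,1.78185) → (-6.42,1.78)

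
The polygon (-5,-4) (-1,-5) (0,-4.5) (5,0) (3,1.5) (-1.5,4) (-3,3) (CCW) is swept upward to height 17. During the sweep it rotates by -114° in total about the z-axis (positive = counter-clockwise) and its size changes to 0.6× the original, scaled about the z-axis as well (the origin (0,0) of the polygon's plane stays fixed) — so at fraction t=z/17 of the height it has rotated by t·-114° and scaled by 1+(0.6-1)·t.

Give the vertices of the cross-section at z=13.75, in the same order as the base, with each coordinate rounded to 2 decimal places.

t = z/height = 13.75/17 = 0.808824
s = 1 + (scale-1)·z/height = 1 + (0.6-1)·13.75/17 = 0.676471
θ = twist·z/height = -114°·13.75/17 = -92.2059° = -1.609296 rad
cos θ = -0.038490, sin θ = -0.999259 (intermediates below are computed at full precision and shown rounded to 5 d.p.)
v1: (-5,-4) → rotate → (-3.80458,5.15026) → ×s → (-2.57369,3.48400) → (-2.57,3.48)
v2: (-1,-5) → rotate → (-4.95780,1.19171) → ×s → (-3.35381,0.80616) → (-3.35,0.81)
v3: (0,-4.5) → rotate → (-4.49667,0.17321) → ×s → (-3.04186,0.11717) → (-3.04,0.12)
v4: (5,0) → rotate → (-0.19245,-4.99629) → ×s → (-0.13019,-3.37985) → (-0.13,-3.38)
v5: (3,1.5) → rotate → (1.38342,-3.05551) → ×s → (0.93584,-2.06696) → (0.94,-2.07)
v6: (-1.5,4) → rotate → (4.05477,1.34493) → ×s → (2.74293,0.90980) → (2.74,0.91)
v7: (-3,3) → rotate → (3.11325,2.88231) → ×s → (2.10602,1.94980) → (2.11,1.95)

Cross-section at z=13.75: (-2.57,3.48) (-3.35,0.81) (-3.04,0.12) (-0.13,-3.38) (0.94,-2.07) (2.74,0.91) (2.11,1.95)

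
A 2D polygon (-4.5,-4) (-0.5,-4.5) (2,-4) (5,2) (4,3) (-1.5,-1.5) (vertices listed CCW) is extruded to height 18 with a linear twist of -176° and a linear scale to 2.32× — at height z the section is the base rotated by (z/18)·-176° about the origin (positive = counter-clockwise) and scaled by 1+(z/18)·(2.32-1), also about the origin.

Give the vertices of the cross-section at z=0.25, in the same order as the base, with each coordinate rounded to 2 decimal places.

t = z/height = 0.25/18 = 0.0138889
s = 1 + (scale-1)·z/height = 1 + (2.32-1)·0.25/18 = 1.018333
θ = twist·z/height = -176°·0.25/18 = -2.4444° = -0.042664 rad
cos θ = 0.999090, sin θ = -0.042651 (intermediates below are computed at full precision and shown rounded to 5 d.p.)
v1: (-4.5,-4) → rotate → (-4.66651,-3.80443) → ×s → (-4.75206,-3.87418) → (-4.75,-3.87)
v2: (-0.5,-4.5) → rotate → (-0.69147,-4.47458) → ×s → (-0.70415,-4.55661) → (-0.70,-4.56)
v3: (2,-4) → rotate → (1.82758,-4.08166) → ×s → (1.86108,-4.15649) → (1.86,-4.16)
v4: (5,2) → rotate → (5.08075,1.78493) → ×s → (5.17390,1.81765) → (5.17,1.82)
v5: (4,3) → rotate → (4.12431,2.82667) → ×s → (4.19992,2.87849) → (4.20,2.88)
v6: (-1.5,-1.5) → rotate → (-1.56261,-1.43466) → ×s → (-1.59126,-1.46096) → (-1.59,-1.46)

Cross-section at z=0.25: (-4.75,-3.87) (-0.70,-4.56) (1.86,-4.16) (5.17,1.82) (4.20,2.88) (-1.59,-1.46)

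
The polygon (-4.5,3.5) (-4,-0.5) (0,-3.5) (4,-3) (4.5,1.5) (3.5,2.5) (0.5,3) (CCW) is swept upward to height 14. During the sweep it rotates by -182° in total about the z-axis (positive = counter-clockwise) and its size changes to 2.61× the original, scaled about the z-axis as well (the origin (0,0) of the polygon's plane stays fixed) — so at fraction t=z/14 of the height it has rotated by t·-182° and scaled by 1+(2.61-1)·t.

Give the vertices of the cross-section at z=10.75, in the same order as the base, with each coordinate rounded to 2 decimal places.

t = z/height = 10.75/14 = 0.767857
s = 1 + (scale-1)·z/height = 1 + (2.61-1)·10.75/14 = 2.236250
θ = twist·z/height = -182°·10.75/14 = -139.7500° = -2.439098 rad
cos θ = -0.763232, sin θ = -0.646124 (intermediates below are computed at full precision and shown rounded to 5 d.p.)
v1: (-4.5,3.5) → rotate → (5.69598,0.23624) → ×s → (12.73764,0.52830) → (12.74,0.53)
v2: (-4,-0.5) → rotate → (2.72987,2.96611) → ×s → (6.10467,6.63297) → (6.10,6.63)
v3: (0,-3.5) → rotate → (-2.26143,2.67131) → ×s → (-5.05713,5.97373) → (-5.06,5.97)
v4: (4,-3) → rotate → (-4.99130,-0.29480) → ×s → (-11.16180,-0.65924) → (-11.16,-0.66)
v5: (4.5,1.5) → rotate → (-2.46536,-4.05241) → ×s → (-5.51316,-9.06219) → (-5.51,-9.06)
v6: (3.5,2.5) → rotate → (-1.05600,-4.16952) → ×s → (-2.36149,-9.32408) → (-2.36,-9.32)
v7: (0.5,3) → rotate → (1.55676,-2.61276) → ×s → (3.48129,-5.84278) → (3.48,-5.84)

Cross-section at z=10.75: (12.74,0.53) (6.10,6.63) (-5.06,5.97) (-11.16,-0.66) (-5.51,-9.06) (-2.36,-9.32) (3.48,-5.84)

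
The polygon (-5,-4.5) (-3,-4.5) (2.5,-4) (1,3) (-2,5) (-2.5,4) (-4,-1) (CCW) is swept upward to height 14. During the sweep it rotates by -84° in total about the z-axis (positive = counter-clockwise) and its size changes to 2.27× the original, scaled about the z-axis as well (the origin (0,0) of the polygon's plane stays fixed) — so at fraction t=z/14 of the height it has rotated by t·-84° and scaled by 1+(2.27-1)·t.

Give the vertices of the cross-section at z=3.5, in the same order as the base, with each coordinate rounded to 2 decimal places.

t = z/height = 3.5/14 = 0.25
s = 1 + (scale-1)·z/height = 1 + (2.27-1)·3.5/14 = 1.317500
θ = twist·z/height = -84°·3.5/14 = -21.0000° = -0.366519 rad
cos θ = 0.933580, sin θ = -0.358368 (intermediates below are computed at full precision and shown rounded to 5 d.p.)
v1: (-5,-4.5) → rotate → (-6.28056,-2.40927) → ×s → (-8.27464,-3.17422) → (-8.27,-3.17)
v2: (-3,-4.5) → rotate → (-4.41340,-3.12601) → ×s → (-5.81465,-4.11852) → (-5.81,-4.12)
v3: (2.5,-4) → rotate → (0.90048,-4.63024) → ×s → (1.18638,-6.10034) → (1.19,-6.10)
v4: (1,3) → rotate → (2.00868,2.44237) → ×s → (2.64644,3.21783) → (2.65,3.22)
v5: (-2,5) → rotate → (-0.07532,5.38464) → ×s → (-0.09924,7.09426) → (-0.10,7.09)
v6: (-2.5,4) → rotate → (-0.90048,4.63024) → ×s → (-1.18638,6.10034) → (-1.19,6.10)
v7: (-4,-1) → rotate → (-4.09269,0.49989) → ×s → (-5.39212,0.65861) → (-5.39,0.66)

Cross-section at z=3.5: (-8.27,-3.17) (-5.81,-4.12) (1.19,-6.10) (2.65,3.22) (-0.10,7.09) (-1.19,6.10) (-5.39,0.66)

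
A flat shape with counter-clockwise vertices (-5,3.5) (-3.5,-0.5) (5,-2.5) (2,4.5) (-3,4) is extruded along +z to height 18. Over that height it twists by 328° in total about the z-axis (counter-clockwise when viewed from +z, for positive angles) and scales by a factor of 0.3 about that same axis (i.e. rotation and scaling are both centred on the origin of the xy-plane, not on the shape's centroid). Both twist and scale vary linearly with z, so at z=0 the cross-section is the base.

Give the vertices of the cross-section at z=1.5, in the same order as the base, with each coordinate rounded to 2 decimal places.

Cross-section at z=1.5: (-5.70,0.77) (-2.71,-1.93) (5.26,0.07) (-0.27,4.63) (-4.24,2.05)

t = z/height = 1.5/18 = 0.0833333
s = 1 + (scale-1)·z/height = 1 + (0.3-1)·1.5/18 = 0.941667
θ = twist·z/height = 328°·1.5/18 = 27.3333° = 0.477057 rad
cos θ = 0.888350, sin θ = 0.459166 (intermediates below are computed at full precision and shown rounded to 5 d.p.)
v1: (-5,3.5) → rotate → (-6.04883,0.81339) → ×s → (-5.69599,0.76595) → (-5.70,0.77)
v2: (-3.5,-0.5) → rotate → (-2.87964,-2.05126) → ×s → (-2.71166,-1.93160) → (-2.71,-1.93)
v3: (5,-2.5) → rotate → (5.58967,0.07496) → ×s → (5.26360,0.07058) → (5.26,0.07)
v4: (2,4.5) → rotate → (-0.28955,4.91591) → ×s → (-0.27266,4.62915) → (-0.27,4.63)
v5: (-3,4) → rotate → (-4.50172,2.17590) → ×s → (-4.23912,2.04897) → (-4.24,2.05)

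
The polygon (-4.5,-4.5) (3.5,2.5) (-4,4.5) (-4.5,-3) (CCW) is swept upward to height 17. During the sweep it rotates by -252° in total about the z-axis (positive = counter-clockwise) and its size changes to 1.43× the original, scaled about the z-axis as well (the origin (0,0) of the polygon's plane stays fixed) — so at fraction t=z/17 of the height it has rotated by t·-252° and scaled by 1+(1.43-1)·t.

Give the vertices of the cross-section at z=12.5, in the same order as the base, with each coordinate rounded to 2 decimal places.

t = z/height = 12.5/17 = 0.735294
s = 1 + (scale-1)·z/height = 1 + (1.43-1)·12.5/17 = 1.316176
θ = twist·z/height = -252°·12.5/17 = -185.2941° = -3.233992 rad
cos θ = -0.995734, sin θ = 0.092268 (intermediates below are computed at full precision and shown rounded to 5 d.p.)
v1: (-4.5,-4.5) → rotate → (4.89601,4.06560) → ×s → (6.44402,5.35104) → (6.44,5.35)
v2: (3.5,2.5) → rotate → (-3.71574,-2.16640) → ×s → (-4.89057,-2.85136) → (-4.89,-2.85)
v3: (-4,4.5) → rotate → (3.56773,-4.84988) → ×s → (4.69576,-6.38329) → (4.70,-6.38)
v4: (-4.5,-3) → rotate → (4.75761,2.57199) → ×s → (6.26185,3.38520) → (6.26,3.39)

Cross-section at z=12.5: (6.44,5.35) (-4.89,-2.85) (4.70,-6.38) (6.26,3.39)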